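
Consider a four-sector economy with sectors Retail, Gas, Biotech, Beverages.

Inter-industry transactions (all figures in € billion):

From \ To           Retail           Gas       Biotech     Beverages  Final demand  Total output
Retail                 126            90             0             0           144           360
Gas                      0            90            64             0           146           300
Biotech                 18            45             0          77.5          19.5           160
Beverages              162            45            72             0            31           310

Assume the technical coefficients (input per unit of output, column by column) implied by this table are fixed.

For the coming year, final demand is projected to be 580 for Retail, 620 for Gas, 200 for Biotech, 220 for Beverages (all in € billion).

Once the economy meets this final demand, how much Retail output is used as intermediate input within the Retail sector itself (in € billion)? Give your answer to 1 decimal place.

z_11 = 534.6

Technical coefficients a_ij = z_ij / X_j:
  a_11 = 126/360 = 0.35, a_21 = 0/360 = 0.00, a_31 = 18/360 = 0.05, a_41 = 162/360 = 0.45
  a_12 = 90/300 = 0.30, a_22 = 90/300 = 0.30, a_32 = 45/300 = 0.15, a_42 = 45/300 = 0.15
  a_13 = 0/160 = 0.00, a_23 = 64/160 = 0.40, a_33 = 0/160 = 0.00, a_43 = 72/160 = 0.45
  a_14 = 0/310 = 0.00, a_24 = 0/310 = 0.00, a_34 = 77.5/310 = 0.25, a_44 = 0/310 = 0.00
I − A =
  [   0.65    -0.30     0.00     0.00]
  [   0.00     0.70    -0.40     0.00]
  [  -0.05    -0.15     1.00    -0.25]
  [  -0.45    -0.15    -0.45     1.00]
Compute the cofactors C_ij = (−1)^(i+j)·(3×3 minor ij) of I−A; the adjugate is their transpose:
adj(I−A) = Cᵀ =
  [ 0.546250   0.266250   0.120000   0.030000]
  [ 0.065000   0.576875   0.260000   0.065000]
  [ 0.113750   0.170625   0.455000   0.113750]
  [ 0.306750   0.283125   0.297750   0.410000]
det(I−A) = Σ_j (I−A)_1j·C_1j = (0.65)(0.546250) + (-0.30)(0.065000) + (0.00)(0.113750) + (0.00)(0.306750) = 0.3355625
(I − A)⁻¹ = adj(I−A) / det(I−A) ≈
  [   1.6279     0.7934     0.3576     0.0894]
  [   0.1937     1.7191     0.7748     0.1937]
  [   0.3390     0.5085     1.3559     0.3390]
  [   0.9141     0.8437     0.8873     1.2218]
First solve x = (I − A)⁻¹ d = adj(I−A)·d / det(I−A); in particular x_1 = (0.546250·580 + 0.266250·620 + 0.120000·200 + 0.030000·220) / 0.3355625 = 512.50 / 0.3355625 ≈ 1527.286.
Intermediate flow from 1 to 1: z_11 = a_11 · x_1 = 0.35 × 512.50 / 0.3355625 = 179.375 / 0.3355625 ≈ 534.6.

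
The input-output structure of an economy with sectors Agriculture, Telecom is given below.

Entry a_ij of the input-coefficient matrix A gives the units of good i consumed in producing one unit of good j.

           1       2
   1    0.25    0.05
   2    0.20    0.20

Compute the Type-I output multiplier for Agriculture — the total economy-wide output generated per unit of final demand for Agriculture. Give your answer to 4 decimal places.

I − A =
  [   0.75    -0.05]
  [  -0.20     0.80]
det(I−A) = (0.75)(0.80) − (-0.05)(-0.20) = 0.5900
adj(I−A) = [[0.80, 0.05], [0.20, 0.75]]
(I − A)⁻¹ = adj(I−A) / det(I−A) ≈
  [   1.35593     0.08475]
  [   0.33898     1.27119]
The output multiplier for sector j is the column-j sum of the Leontief inverse (I − A)⁻¹ = adj(I−A) / det(I−A).
Column 1 of adj(I−A): (0.80, 0.20); det(I−A) = 0.5900.
m_1 = (0.80 + 0.20) / 0.5900 = 1.00 / 0.5900 ≈ 1.6949.

m_1 = 1.6949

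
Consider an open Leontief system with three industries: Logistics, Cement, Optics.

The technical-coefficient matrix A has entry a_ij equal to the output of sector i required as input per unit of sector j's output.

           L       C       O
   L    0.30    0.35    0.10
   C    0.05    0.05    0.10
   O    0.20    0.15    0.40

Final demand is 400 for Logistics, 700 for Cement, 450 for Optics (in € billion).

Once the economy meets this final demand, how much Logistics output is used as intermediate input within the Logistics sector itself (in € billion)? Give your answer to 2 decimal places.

I − A =
  [   0.70    -0.35    -0.10]
  [  -0.05     0.95    -0.10]
  [  -0.20    -0.15     0.60]
Cofactors of I−A, C_ij = (−1)^(i+j)·(minor ij) (rows/columns in the sector order above):
  C_11 = (0.95)(0.60) − (-0.10)(-0.15) = 0.5550
  C_12 = −[(-0.05)(0.60) − (-0.10)(-0.20)] = 0.0500
  C_13 = (-0.05)(-0.15) − (0.95)(-0.20) = 0.1975
  C_21 = −[(-0.35)(0.60) − (-0.10)(-0.15)] = 0.2250
  C_22 = (0.70)(0.60) − (-0.10)(-0.20) = 0.4000
  C_23 = −[(0.70)(-0.15) − (-0.35)(-0.20)] = 0.1750
  C_31 = (-0.35)(-0.10) − (-0.10)(0.95) = 0.1300
  C_32 = −[(0.70)(-0.10) − (-0.10)(-0.05)] = 0.0750
  C_33 = (0.70)(0.95) − (-0.35)(-0.05) = 0.6475
det(I−A) = Σ_j (I−A)_1j·C_1j = (0.70)(0.5550) + (-0.35)(0.0500) + (-0.10)(0.1975) = 0.35125
adj(I−A) = Cᵀ =
  [ 0.5550   0.2250   0.1300]
  [ 0.0500   0.4000   0.0750]
  [ 0.1975   0.1750   0.6475]
(I − A)⁻¹ = adj(I−A) / det(I−A) ≈
  [   1.5801     0.6406     0.3701]
  [   0.1423     1.1388     0.2135]
  [   0.5623     0.4982     1.8434]
First solve x = (I − A)⁻¹ d = adj(I−A)·d / det(I−A); in particular x_L = (0.5550·400 + 0.2250·700 + 0.1300·450) / 0.35125 = 438.00 / 0.35125 ≈ 1246.9751.
Intermediate flow from L to L: z_LL = a_LL · x_L = 0.30 × 438.00 / 0.35125 = 131.40 / 0.35125 ≈ 374.09.

z_LL = 374.09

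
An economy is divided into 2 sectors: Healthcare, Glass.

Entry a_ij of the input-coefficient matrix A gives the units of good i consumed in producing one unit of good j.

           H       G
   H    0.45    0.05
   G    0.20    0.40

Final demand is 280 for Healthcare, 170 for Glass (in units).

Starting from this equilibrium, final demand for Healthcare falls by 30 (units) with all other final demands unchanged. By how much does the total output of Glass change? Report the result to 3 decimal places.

I − A =
  [   0.55    -0.05]
  [  -0.20     0.60]
det(I−A) = (0.55)(0.60) − (-0.05)(-0.20) = 0.3200
adj(I−A) = [[0.60, 0.05], [0.20, 0.55]]
(I − A)⁻¹ = adj(I−A) / det(I−A) ≈
  [   1.8750     0.1563]
  [   0.6250     1.7188]
Δx = (I − A)⁻¹ Δd with Δd having -30 in the Healthcare component and 0 elsewhere.
So Δx_G = L_GH · (-30), where L_GH = adj(I−A)_GH / det(I−A) = 0.20 / 0.3200.
Δx_G = 0.20 × (-30) / 0.3200 = -6.00 / 0.3200 = -18.750.

Δx_G = -18.750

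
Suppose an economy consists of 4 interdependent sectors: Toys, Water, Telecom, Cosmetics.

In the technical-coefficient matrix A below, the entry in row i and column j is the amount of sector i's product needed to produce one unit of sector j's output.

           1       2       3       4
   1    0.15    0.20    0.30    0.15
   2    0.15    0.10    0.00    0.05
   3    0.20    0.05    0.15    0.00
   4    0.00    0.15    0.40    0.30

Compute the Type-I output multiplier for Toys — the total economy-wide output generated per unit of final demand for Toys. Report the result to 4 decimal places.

m_1 = 2.2408

I − A =
  [   0.85    -0.20    -0.30    -0.15]
  [  -0.15     0.90     0.00    -0.05]
  [  -0.20    -0.05     0.85     0.00]
  [   0.00    -0.15    -0.40     0.70]
Compute the cofactors C_ij = (−1)^(i+j)·(3×3 minor ij) of I−A; the adjugate is their transpose:
adj(I−A) = Cᵀ =
  [ 0.528125   0.151625   0.244750   0.124000]
  [ 0.093250   0.451750   0.057500   0.052250]
  [ 0.129750   0.062250   0.504750   0.032250]
  [ 0.094125   0.132375   0.300750   0.568500]
det(I−A) = Σ_j (I−A)_1j·C_1j = (0.85)(0.528125) + (-0.20)(0.093250) + (-0.30)(0.129750) + (-0.15)(0.094125) = 0.3772125
(I − A)⁻¹ = adj(I−A) / det(I−A) ≈
  [   1.40007     0.40196     0.64884     0.32873]
  [   0.24721     1.19760     0.15243     0.13852]
  [   0.34397     0.16503     1.33811     0.08550]
  [   0.24953     0.35093     0.79730     1.50711]
The output multiplier for sector j is the column-j sum of the Leontief inverse (I − A)⁻¹ = adj(I−A) / det(I−A).
Column 1 of adj(I−A): (0.528125, 0.093250, 0.129750, 0.094125); det(I−A) = 0.3772125.
m_1 = (0.528125 + 0.093250 + 0.129750 + 0.094125) / 0.3772125 = 0.84525 / 0.3772125 ≈ 2.2408.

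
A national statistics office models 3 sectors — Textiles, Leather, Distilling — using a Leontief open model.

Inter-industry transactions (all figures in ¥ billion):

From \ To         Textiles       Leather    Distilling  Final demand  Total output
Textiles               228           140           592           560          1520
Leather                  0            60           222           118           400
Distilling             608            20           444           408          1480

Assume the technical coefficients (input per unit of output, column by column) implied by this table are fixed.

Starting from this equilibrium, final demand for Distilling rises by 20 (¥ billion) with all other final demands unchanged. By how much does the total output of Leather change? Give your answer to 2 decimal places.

Technical coefficients a_ij = z_ij / X_j:
  a_11 = 228/1520 = 0.15, a_21 = 0/1520 = 0.00, a_31 = 608/1520 = 0.40
  a_12 = 140/400 = 0.35, a_22 = 60/400 = 0.15, a_32 = 20/400 = 0.05
  a_13 = 592/1480 = 0.40, a_23 = 222/1480 = 0.15, a_33 = 444/1480 = 0.30
I − A =
  [   0.85    -0.35    -0.40]
  [   0.00     0.85    -0.15]
  [  -0.40    -0.05     0.70]
Cofactors of I−A, C_ij = (−1)^(i+j)·(minor ij) (rows/columns in the sector order above):
  C_11 = (0.85)(0.70) − (-0.15)(-0.05) = 0.5875
  C_12 = −[(0.00)(0.70) − (-0.15)(-0.40)] = 0.0600
  C_13 = (0.00)(-0.05) − (0.85)(-0.40) = 0.3400
  C_21 = −[(-0.35)(0.70) − (-0.40)(-0.05)] = 0.2650
  C_22 = (0.85)(0.70) − (-0.40)(-0.40) = 0.4350
  C_23 = −[(0.85)(-0.05) − (-0.35)(-0.40)] = 0.1825
  C_31 = (-0.35)(-0.15) − (-0.40)(0.85) = 0.3925
  C_32 = −[(0.85)(-0.15) − (-0.40)(0.00)] = 0.1275
  C_33 = (0.85)(0.85) − (-0.35)(0.00) = 0.7225
det(I−A) = Σ_j (I−A)_1j·C_1j = (0.85)(0.5875) + (-0.35)(0.0600) + (-0.40)(0.3400) = 0.342375
adj(I−A) = Cᵀ =
  [ 0.5875   0.2650   0.3925]
  [ 0.0600   0.4350   0.1275]
  [ 0.3400   0.1825   0.7225]
(I − A)⁻¹ = adj(I−A) / det(I−A) ≈
  [   1.7160     0.7740     1.1464]
  [   0.1752     1.2705     0.3724]
  [   0.9931     0.5330     2.1103]
Δx = (I − A)⁻¹ Δd with Δd having +20 in the Distilling component and 0 elsewhere.
So Δx_2 = L_23 · (+20), where L_23 = adj(I−A)_23 / det(I−A) = 0.1275 / 0.342375.
Δx_2 = 0.1275 × (+20) / 0.342375 = 2.55 / 0.342375 ≈ 7.45.

Δx_2 = 7.45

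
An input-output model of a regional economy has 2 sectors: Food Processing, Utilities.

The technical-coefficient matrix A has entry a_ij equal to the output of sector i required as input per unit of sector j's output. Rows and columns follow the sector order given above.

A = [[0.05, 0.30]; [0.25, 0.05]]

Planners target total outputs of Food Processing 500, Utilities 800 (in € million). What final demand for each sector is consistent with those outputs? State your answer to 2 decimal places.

I − A =
  [   0.95    -0.30]
  [  -0.25     0.95]
d = (I − A) x:
  d_1 = (+0.95)·500 + (-0.30)·800 = 235.00
  d_2 = (-0.25)·500 + (+0.95)·800 = 635.00

d_1 = 235.00, d_2 = 635.00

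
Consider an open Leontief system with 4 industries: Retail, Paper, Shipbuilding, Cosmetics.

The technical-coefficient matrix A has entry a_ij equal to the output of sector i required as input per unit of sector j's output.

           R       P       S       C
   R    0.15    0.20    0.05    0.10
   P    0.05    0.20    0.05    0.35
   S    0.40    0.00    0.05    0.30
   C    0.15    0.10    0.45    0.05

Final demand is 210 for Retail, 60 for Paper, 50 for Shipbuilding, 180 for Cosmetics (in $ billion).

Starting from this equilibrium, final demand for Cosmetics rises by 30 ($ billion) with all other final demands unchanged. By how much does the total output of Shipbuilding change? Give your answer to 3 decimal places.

I − A =
  [   0.85    -0.20    -0.05    -0.10]
  [  -0.05     0.80    -0.05    -0.35]
  [  -0.40     0.00     0.95    -0.30]
  [  -0.15    -0.10    -0.45     0.95]
Compute the cofactors C_ij = (−1)^(i+j)·(3×3 minor ij) of I−A; the adjugate is their transpose:
adj(I−A) = Cᵀ =
  [ 0.579250   0.164500   0.113750   0.157500]
  [ 0.172500   0.598875   0.180750   0.295875]
  [ 0.327500   0.114500   0.583750   0.261000]
  [ 0.264750   0.143250   0.313500   0.616500]
det(I−A) = Σ_j (I−A)_1j·C_1j = (0.85)(0.579250) + (-0.20)(0.172500) + (-0.05)(0.327500) + (-0.10)(0.264750) = 0.4150125
(I − A)⁻¹ = adj(I−A) / det(I−A) ≈
  [   1.3957     0.3964     0.2741     0.3795]
  [   0.4157     1.4430     0.4355     0.7129]
  [   0.7891     0.2759     1.4066     0.6289]
  [   0.6379     0.3452     0.7554     1.4855]
Δx = (I − A)⁻¹ Δd with Δd having +30 in the Cosmetics component and 0 elsewhere.
So Δx_S = L_SC · (+30), where L_SC = adj(I−A)_SC / det(I−A) = 0.261000 / 0.4150125.
Δx_S = 0.261000 × (+30) / 0.4150125 = 7.83 / 0.4150125 ≈ 18.867.

Δx_S = 18.867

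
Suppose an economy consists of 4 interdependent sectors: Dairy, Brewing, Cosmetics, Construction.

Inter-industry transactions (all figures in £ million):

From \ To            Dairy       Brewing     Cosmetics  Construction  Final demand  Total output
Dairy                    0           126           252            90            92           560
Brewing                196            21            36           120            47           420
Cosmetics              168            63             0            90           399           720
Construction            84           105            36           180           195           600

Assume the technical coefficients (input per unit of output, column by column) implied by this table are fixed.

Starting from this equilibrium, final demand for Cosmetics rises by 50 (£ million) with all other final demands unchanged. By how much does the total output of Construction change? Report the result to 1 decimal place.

Technical coefficients a_ij = z_ij / X_j:
  a_11 = 0/560 = 0.00, a_21 = 196/560 = 0.35, a_31 = 168/560 = 0.30, a_41 = 84/560 = 0.15
  a_12 = 126/420 = 0.30, a_22 = 21/420 = 0.05, a_32 = 63/420 = 0.15, a_42 = 105/420 = 0.25
  a_13 = 252/720 = 0.35, a_23 = 36/720 = 0.05, a_33 = 0/720 = 0.00, a_43 = 36/720 = 0.05
  a_14 = 90/600 = 0.15, a_24 = 120/600 = 0.20, a_34 = 90/600 = 0.15, a_44 = 180/600 = 0.30
I − A =
  [   1.00    -0.30    -0.35    -0.15]
  [  -0.35     0.95    -0.05    -0.20]
  [  -0.30    -0.15     1.00    -0.15]
  [  -0.15    -0.25    -0.05     0.70]
Compute the cofactors C_ij = (−1)^(i+j)·(3×3 minor ij) of I−A; the adjugate is their transpose:
adj(I−A) = Cᵀ =
  [ 0.599250   0.296250   0.237750   0.264000]
  [ 0.287000   0.586375   0.142750   0.259625]
  [ 0.260250   0.220125   0.498000   0.225375]
  [ 0.249500   0.288625   0.137500   0.714875]
det(I−A) = Σ_j (I−A)_1j·C_1j = (1.00)(0.599250) + (-0.30)(0.287000) + (-0.35)(0.260250) + (-0.15)(0.249500) = 0.3846375
(I − A)⁻¹ = adj(I−A) / det(I−A) ≈
  [   1.5580     0.7702     0.6181     0.6864]
  [   0.7462     1.5245     0.3711     0.6750]
  [   0.6766     0.5723     1.2947     0.5859]
  [   0.6487     0.7504     0.3575     1.8586]
Δx = (I − A)⁻¹ Δd with Δd having +50 in the Cosmetics component and 0 elsewhere.
So Δx_4 = L_43 · (+50), where L_43 = adj(I−A)_43 / det(I−A) = 0.137500 / 0.3846375.
Δx_4 = 0.137500 × (+50) / 0.3846375 = 6.875 / 0.3846375 ≈ 17.9.

Δx_4 = 17.9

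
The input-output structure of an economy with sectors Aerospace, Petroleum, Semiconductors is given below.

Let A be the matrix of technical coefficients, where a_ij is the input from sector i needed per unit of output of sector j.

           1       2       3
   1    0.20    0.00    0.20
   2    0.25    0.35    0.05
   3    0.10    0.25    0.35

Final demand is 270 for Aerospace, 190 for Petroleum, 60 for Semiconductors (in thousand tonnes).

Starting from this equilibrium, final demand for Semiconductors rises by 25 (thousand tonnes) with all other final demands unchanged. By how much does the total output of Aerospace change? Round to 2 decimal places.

I − A =
  [   0.80     0.00    -0.20]
  [  -0.25     0.65    -0.05]
  [  -0.10    -0.25     0.65]
Cofactors of I−A, C_ij = (−1)^(i+j)·(minor ij) (rows/columns in the sector order above):
  C_11 = (0.65)(0.65) − (-0.05)(-0.25) = 0.4100
  C_12 = −[(-0.25)(0.65) − (-0.05)(-0.10)] = 0.1675
  C_13 = (-0.25)(-0.25) − (0.65)(-0.10) = 0.1275
  C_21 = −[(0.00)(0.65) − (-0.20)(-0.25)] = 0.0500
  C_22 = (0.80)(0.65) − (-0.20)(-0.10) = 0.5000
  C_23 = −[(0.80)(-0.25) − (0.00)(-0.10)] = 0.2000
  C_31 = (0.00)(-0.05) − (-0.20)(0.65) = 0.1300
  C_32 = −[(0.80)(-0.05) − (-0.20)(-0.25)] = 0.0900
  C_33 = (0.80)(0.65) − (0.00)(-0.25) = 0.5200
det(I−A) = Σ_j (I−A)_1j·C_1j = (0.80)(0.4100) + (0.00)(0.1675) + (-0.20)(0.1275) = 0.3025
adj(I−A) = Cᵀ =
  [ 0.4100   0.0500   0.1300]
  [ 0.1675   0.5000   0.0900]
  [ 0.1275   0.2000   0.5200]
(I − A)⁻¹ = adj(I−A) / det(I−A) ≈
  [   1.3554     0.1653     0.4298]
  [   0.5537     1.6529     0.2975]
  [   0.4215     0.6612     1.7190]
Δx = (I − A)⁻¹ Δd with Δd having +25 in the Semiconductors component and 0 elsewhere.
So Δx_1 = L_13 · (+25), where L_13 = adj(I−A)_13 / det(I−A) = 0.1300 / 0.3025.
Δx_1 = 0.1300 × (+25) / 0.3025 = 3.25 / 0.3025 ≈ 10.74.

Δx_1 = 10.74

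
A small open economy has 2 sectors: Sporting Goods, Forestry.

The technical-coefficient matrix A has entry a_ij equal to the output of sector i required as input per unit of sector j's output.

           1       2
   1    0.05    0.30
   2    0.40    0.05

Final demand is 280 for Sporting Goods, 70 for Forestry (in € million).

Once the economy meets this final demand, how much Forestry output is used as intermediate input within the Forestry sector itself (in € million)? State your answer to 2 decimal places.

I − A =
  [   0.95    -0.30]
  [  -0.40     0.95]
det(I−A) = (0.95)(0.95) − (-0.30)(-0.40) = 0.7825
adj(I−A) = [[0.95, 0.30], [0.40, 0.95]]
(I − A)⁻¹ = adj(I−A) / det(I−A) ≈
  [   1.2141     0.3834]
  [   0.5112     1.2141]
First solve x = (I − A)⁻¹ d = adj(I−A)·d / det(I−A); in particular x_2 = (0.40·280 + 0.95·70) / 0.7825 = 178.50 / 0.7825 ≈ 228.1150.
Intermediate flow from 2 to 2: z_22 = a_22 · x_2 = 0.05 × 178.50 / 0.7825 = 8.925 / 0.7825 ≈ 11.41.

z_22 = 11.41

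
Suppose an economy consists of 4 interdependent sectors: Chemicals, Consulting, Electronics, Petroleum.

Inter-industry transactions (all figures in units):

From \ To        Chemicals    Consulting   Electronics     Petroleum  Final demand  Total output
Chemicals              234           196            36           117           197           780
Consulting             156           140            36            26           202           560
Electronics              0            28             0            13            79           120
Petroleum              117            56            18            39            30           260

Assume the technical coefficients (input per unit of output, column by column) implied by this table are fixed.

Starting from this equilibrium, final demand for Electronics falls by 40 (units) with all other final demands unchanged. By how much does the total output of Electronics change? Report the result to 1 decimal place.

Technical coefficients a_ij = z_ij / X_j:
  a_11 = 234/780 = 0.30, a_21 = 156/780 = 0.20, a_31 = 0/780 = 0.00, a_41 = 117/780 = 0.15
  a_12 = 196/560 = 0.35, a_22 = 140/560 = 0.25, a_32 = 28/560 = 0.05, a_42 = 56/560 = 0.10
  a_13 = 36/120 = 0.30, a_23 = 36/120 = 0.30, a_33 = 0/120 = 0.00, a_43 = 18/120 = 0.15
  a_14 = 117/260 = 0.45, a_24 = 26/260 = 0.10, a_34 = 13/260 = 0.05, a_44 = 39/260 = 0.15
I − A =
  [   0.70    -0.35    -0.30    -0.45]
  [  -0.20     0.75    -0.30    -0.10]
  [   0.00    -0.05     1.00    -0.05]
  [  -0.15    -0.10    -0.15     0.85]
Compute the cofactors C_ij = (−1)^(i+j)·(3×3 minor ij) of I−A; the adjugate is their transpose:
adj(I−A) = Cᵀ =
  [ 0.606875   0.357500   0.346875   0.383750]
  [ 0.185750   0.520000   0.237750   0.173500]
  [ 0.015875   0.032500   0.314875   0.030750]
  [ 0.131750   0.130000   0.144750   0.441500]
det(I−A) = Σ_j (I−A)_1j·C_1j = (0.70)(0.606875) + (-0.35)(0.185750) + (-0.30)(0.015875) + (-0.45)(0.131750) = 0.29575
(I − A)⁻¹ = adj(I−A) / det(I−A) ≈
  [   2.0520     1.2088     1.1729     1.2975]
  [   0.6281     1.7582     0.8039     0.5866]
  [   0.0537     0.1099     1.0647     0.1040]
  [   0.4455     0.4396     0.4894     1.4928]
Δx = (I − A)⁻¹ Δd with Δd having -40 in the Electronics component and 0 elsewhere.
So Δx_3 = L_33 · (-40), where L_33 = adj(I−A)_33 / det(I−A) = 0.314875 / 0.29575.
Δx_3 = 0.314875 × (-40) / 0.29575 = -12.595 / 0.29575 ≈ -42.6.

Δx_3 = -42.6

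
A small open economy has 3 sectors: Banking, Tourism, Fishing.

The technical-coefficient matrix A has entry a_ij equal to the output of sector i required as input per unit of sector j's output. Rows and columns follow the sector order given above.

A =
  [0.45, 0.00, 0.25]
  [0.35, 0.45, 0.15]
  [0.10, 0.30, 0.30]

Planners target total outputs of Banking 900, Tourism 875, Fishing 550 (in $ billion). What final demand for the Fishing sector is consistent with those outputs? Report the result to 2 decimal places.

d_F = 32.50

I − A =
  [   0.55     0.00    -0.25]
  [  -0.35     0.55    -0.15]
  [  -0.10    -0.30     0.70]
d = (I − A) x:
  d_B = (+0.55)·900 + (+0.00)·875 + (-0.25)·550 = 357.50
  d_T = (-0.35)·900 + (+0.55)·875 + (-0.15)·550 = 83.75
  d_F = (-0.10)·900 + (-0.30)·875 + (+0.70)·550 = 32.50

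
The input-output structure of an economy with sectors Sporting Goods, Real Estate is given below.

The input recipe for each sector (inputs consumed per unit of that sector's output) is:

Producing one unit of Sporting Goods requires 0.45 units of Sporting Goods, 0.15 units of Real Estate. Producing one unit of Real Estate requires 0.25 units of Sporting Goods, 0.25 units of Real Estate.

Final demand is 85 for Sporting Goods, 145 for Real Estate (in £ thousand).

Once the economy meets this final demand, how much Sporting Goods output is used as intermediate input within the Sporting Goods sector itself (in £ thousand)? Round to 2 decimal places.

z_SS = 120.00

I − A =
  [   0.55    -0.25]
  [  -0.15     0.75]
det(I−A) = (0.55)(0.75) − (-0.25)(-0.15) = 0.3750
adj(I−A) = [[0.75, 0.25], [0.15, 0.55]]
(I − A)⁻¹ = adj(I−A) / det(I−A) ≈
  [   2.0000     0.6667]
  [   0.4000     1.4667]
First solve x = (I − A)⁻¹ d = adj(I−A)·d / det(I−A); in particular x_S = (0.75·85 + 0.25·145) / 0.3750 = 100.00 / 0.3750 ≈ 266.6667.
Intermediate flow from S to S: z_SS = a_SS · x_S = 0.45 × 100.00 / 0.3750 = 45.00 / 0.3750 = 120.00.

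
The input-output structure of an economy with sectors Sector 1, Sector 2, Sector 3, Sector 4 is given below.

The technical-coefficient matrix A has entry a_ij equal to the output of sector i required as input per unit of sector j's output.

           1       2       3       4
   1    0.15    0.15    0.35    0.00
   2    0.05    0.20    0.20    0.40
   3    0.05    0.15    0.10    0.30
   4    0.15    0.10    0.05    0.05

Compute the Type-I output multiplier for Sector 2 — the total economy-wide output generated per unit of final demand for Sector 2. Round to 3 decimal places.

m_2 = 2.474

I − A =
  [   0.85    -0.15    -0.35     0.00]
  [  -0.05     0.80    -0.20    -0.40]
  [  -0.05    -0.15     0.90    -0.30]
  [  -0.15    -0.10    -0.05     0.95]
Compute the cofactors C_ij = (−1)^(i+j)·(3×3 minor ij) of I−A; the adjugate is their transpose:
adj(I−A) = Cᵀ =
  [ 0.598500   0.186375   0.283500   0.168000]
  [ 0.115500   0.681625   0.216125   0.355250]
  [ 0.089625   0.160500   0.595875   0.255750]
  [ 0.111375   0.109625   0.098875   0.561625]
det(I−A) = Σ_j (I−A)_1j·C_1j = (0.85)(0.598500) + (-0.15)(0.115500) + (-0.35)(0.089625) + (0.00)(0.111375) = 0.46003125
(I − A)⁻¹ = adj(I−A) / det(I−A) ≈
  [   1.3010     0.4051     0.6163     0.3652]
  [   0.2511     1.4817     0.4698     0.7722]
  [   0.1948     0.3489     1.2953     0.5559]
  [   0.2421     0.2383     0.2149     1.2208]
The output multiplier for sector j is the column-j sum of the Leontief inverse (I − A)⁻¹ = adj(I−A) / det(I−A).
Column 2 of adj(I−A): (0.186375, 0.681625, 0.160500, 0.109625); det(I−A) = 0.46003125.
m_2 = (0.186375 + 0.681625 + 0.160500 + 0.109625) / 0.46003125 = 1.138125 / 0.46003125 ≈ 2.474.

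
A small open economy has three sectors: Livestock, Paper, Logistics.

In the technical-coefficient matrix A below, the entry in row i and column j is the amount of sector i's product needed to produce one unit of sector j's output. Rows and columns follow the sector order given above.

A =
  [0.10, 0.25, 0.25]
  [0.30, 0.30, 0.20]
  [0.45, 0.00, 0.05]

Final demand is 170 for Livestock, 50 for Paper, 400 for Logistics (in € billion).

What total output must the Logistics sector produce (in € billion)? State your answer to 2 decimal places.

I − A =
  [   0.90    -0.25    -0.25]
  [  -0.30     0.70    -0.20]
  [  -0.45     0.00     0.95]
Cofactors of I−A, C_ij = (−1)^(i+j)·(minor ij) (rows/columns in the sector order above):
  C_11 = (0.70)(0.95) − (-0.20)(0.00) = 0.6650
  C_12 = −[(-0.30)(0.95) − (-0.20)(-0.45)] = 0.3750
  C_13 = (-0.30)(0.00) − (0.70)(-0.45) = 0.3150
  C_21 = −[(-0.25)(0.95) − (-0.25)(0.00)] = 0.2375
  C_22 = (0.90)(0.95) − (-0.25)(-0.45) = 0.7425
  C_23 = −[(0.90)(0.00) − (-0.25)(-0.45)] = 0.1125
  C_31 = (-0.25)(-0.20) − (-0.25)(0.70) = 0.2250
  C_32 = −[(0.90)(-0.20) − (-0.25)(-0.30)] = 0.2550
  C_33 = (0.90)(0.70) − (-0.25)(-0.30) = 0.5550
det(I−A) = Σ_j (I−A)_1j·C_1j = (0.90)(0.6650) + (-0.25)(0.3750) + (-0.25)(0.3150) = 0.4260
adj(I−A) = Cᵀ =
  [ 0.6650   0.2375   0.2250]
  [ 0.3750   0.7425   0.2550]
  [ 0.3150   0.1125   0.5550]
(I − A)⁻¹ = adj(I−A) / det(I−A) ≈
  [   1.5610     0.5575     0.5282]
  [   0.8803     1.7430     0.5986]
  [   0.7394     0.2641     1.3028]
x = (I − A)⁻¹ d = adj(I−A)·d / det(I−A), with det(I−A) = 0.4260:
  x_1 = (0.6650·170 + 0.2375·50 + 0.2250·400) / 0.4260 = 214.925 / 0.4260 ≈ 504.52
  x_2 = (0.3750·170 + 0.7425·50 + 0.2550·400) / 0.4260 = 202.875 / 0.4260 ≈ 476.23
  x_3 = (0.3150·170 + 0.1125·50 + 0.5550·400) / 0.4260 = 281.175 / 0.4260 ≈ 660.04

x_3 = 660.04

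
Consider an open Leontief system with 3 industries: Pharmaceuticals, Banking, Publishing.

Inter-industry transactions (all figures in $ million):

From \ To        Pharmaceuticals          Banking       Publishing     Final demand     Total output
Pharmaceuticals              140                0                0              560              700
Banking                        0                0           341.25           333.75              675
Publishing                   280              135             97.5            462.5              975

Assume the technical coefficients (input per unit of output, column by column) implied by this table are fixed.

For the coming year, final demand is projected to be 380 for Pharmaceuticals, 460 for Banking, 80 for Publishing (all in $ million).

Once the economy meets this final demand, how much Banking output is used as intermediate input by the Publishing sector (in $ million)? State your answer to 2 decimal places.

Technical coefficients a_ij = z_ij / X_j:
  a_11 = 140/700 = 0.20, a_21 = 0/700 = 0.00, a_31 = 280/700 = 0.40
  a_12 = 0/675 = 0.00, a_22 = 0/675 = 0.00, a_32 = 135/675 = 0.20
  a_13 = 0/975 = 0.00, a_23 = 341.25/975 = 0.35, a_33 = 97.5/975 = 0.10
I − A =
  [   0.80     0.00     0.00]
  [   0.00     1.00    -0.35]
  [  -0.40    -0.20     0.90]
Cofactors of I−A, C_ij = (−1)^(i+j)·(minor ij) (rows/columns in the sector order above):
  C_11 = (1.00)(0.90) − (-0.35)(-0.20) = 0.8300
  C_12 = −[(0.00)(0.90) − (-0.35)(-0.40)] = 0.1400
  C_13 = (0.00)(-0.20) − (1.00)(-0.40) = 0.4000
  C_21 = −[(0.00)(0.90) − (0.00)(-0.20)] = 0.0000
  C_22 = (0.80)(0.90) − (0.00)(-0.40) = 0.7200
  C_23 = −[(0.80)(-0.20) − (0.00)(-0.40)] = 0.1600
  C_31 = (0.00)(-0.35) − (0.00)(1.00) = 0.0000
  C_32 = −[(0.80)(-0.35) − (0.00)(0.00)] = 0.2800
  C_33 = (0.80)(1.00) − (0.00)(0.00) = 0.8000
det(I−A) = Σ_j (I−A)_1j·C_1j = (0.80)(0.8300) + (0.00)(0.1400) + (0.00)(0.4000) = 0.6640
adj(I−A) = Cᵀ =
  [ 0.8300   0.0000   0.0000]
  [ 0.1400   0.7200   0.2800]
  [ 0.4000   0.1600   0.8000]
(I − A)⁻¹ = adj(I−A) / det(I−A) ≈
  [   1.2500     0.0000     0.0000]
  [   0.2108     1.0843     0.4217]
  [   0.6024     0.2410     1.2048]
First solve x = (I − A)⁻¹ d = adj(I−A)·d / det(I−A); in particular x_3 = (0.4000·380 + 0.1600·460 + 0.8000·80) / 0.6640 = 289.60 / 0.6640 ≈ 436.1446.
Intermediate flow from 2 to 3: z_23 = a_23 · x_3 = 0.35 × 289.60 / 0.6640 = 101.36 / 0.6640 ≈ 152.65.

z_23 = 152.65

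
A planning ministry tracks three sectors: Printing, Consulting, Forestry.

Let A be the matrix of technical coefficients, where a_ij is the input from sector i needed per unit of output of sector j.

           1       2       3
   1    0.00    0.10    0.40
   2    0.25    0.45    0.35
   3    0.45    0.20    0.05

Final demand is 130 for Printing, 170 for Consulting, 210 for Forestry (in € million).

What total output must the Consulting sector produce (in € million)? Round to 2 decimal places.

I − A =
  [   1.00    -0.10    -0.40]
  [  -0.25     0.55    -0.35]
  [  -0.45    -0.20     0.95]
Cofactors of I−A, C_ij = (−1)^(i+j)·(minor ij) (rows/columns in the sector order above):
  C_11 = (0.55)(0.95) − (-0.35)(-0.20) = 0.4525
  C_12 = −[(-0.25)(0.95) − (-0.35)(-0.45)] = 0.3950
  C_13 = (-0.25)(-0.20) − (0.55)(-0.45) = 0.2975
  C_21 = −[(-0.10)(0.95) − (-0.40)(-0.20)] = 0.1750
  C_22 = (1.00)(0.95) − (-0.40)(-0.45) = 0.7700
  C_23 = −[(1.00)(-0.20) − (-0.10)(-0.45)] = 0.2450
  C_31 = (-0.10)(-0.35) − (-0.40)(0.55) = 0.2550
  C_32 = −[(1.00)(-0.35) − (-0.40)(-0.25)] = 0.4500
  C_33 = (1.00)(0.55) − (-0.10)(-0.25) = 0.5250
det(I−A) = Σ_j (I−A)_1j·C_1j = (1.00)(0.4525) + (-0.10)(0.3950) + (-0.40)(0.2975) = 0.2940
adj(I−A) = Cᵀ =
  [ 0.4525   0.1750   0.2550]
  [ 0.3950   0.7700   0.4500]
  [ 0.2975   0.2450   0.5250]
(I − A)⁻¹ = adj(I−A) / det(I−A) ≈
  [   1.5391     0.5952     0.8673]
  [   1.3435     2.6190     1.5306]
  [   1.0119     0.8333     1.7857]
x = (I − A)⁻¹ d = adj(I−A)·d / det(I−A), with det(I−A) = 0.2940:
  x_1 = (0.4525·130 + 0.1750·170 + 0.2550·210) / 0.2940 = 142.125 / 0.2940 ≈ 483.42
  x_2 = (0.3950·130 + 0.7700·170 + 0.4500·210) / 0.2940 = 276.75 / 0.2940 ≈ 941.33
  x_3 = (0.2975·130 + 0.2450·170 + 0.5250·210) / 0.2940 = 190.575 / 0.2940 ≈ 648.21

x_2 = 941.33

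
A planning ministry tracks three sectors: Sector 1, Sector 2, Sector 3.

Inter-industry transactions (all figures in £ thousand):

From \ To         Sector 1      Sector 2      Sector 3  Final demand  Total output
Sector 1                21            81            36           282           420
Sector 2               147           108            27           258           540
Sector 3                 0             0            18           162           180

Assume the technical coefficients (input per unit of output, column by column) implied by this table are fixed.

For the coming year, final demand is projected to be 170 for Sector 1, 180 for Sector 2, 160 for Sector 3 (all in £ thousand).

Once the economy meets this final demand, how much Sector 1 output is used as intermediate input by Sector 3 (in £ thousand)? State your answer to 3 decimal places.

Technical coefficients a_ij = z_ij / X_j:
  a_11 = 21/420 = 0.05, a_21 = 147/420 = 0.35, a_31 = 0/420 = 0.00
  a_12 = 81/540 = 0.15, a_22 = 108/540 = 0.20, a_32 = 0/540 = 0.00
  a_13 = 36/180 = 0.20, a_23 = 27/180 = 0.15, a_33 = 18/180 = 0.10
I − A =
  [   0.95    -0.15    -0.20]
  [  -0.35     0.80    -0.15]
  [   0.00     0.00     0.90]
Cofactors of I−A, C_ij = (−1)^(i+j)·(minor ij) (rows/columns in the sector order above):
  C_11 = (0.80)(0.90) − (-0.15)(0.00) = 0.7200
  C_12 = −[(-0.35)(0.90) − (-0.15)(0.00)] = 0.3150
  C_13 = (-0.35)(0.00) − (0.80)(0.00) = 0.0000
  C_21 = −[(-0.15)(0.90) − (-0.20)(0.00)] = 0.1350
  C_22 = (0.95)(0.90) − (-0.20)(0.00) = 0.8550
  C_23 = −[(0.95)(0.00) − (-0.15)(0.00)] = 0.0000
  C_31 = (-0.15)(-0.15) − (-0.20)(0.80) = 0.1825
  C_32 = −[(0.95)(-0.15) − (-0.20)(-0.35)] = 0.2125
  C_33 = (0.95)(0.80) − (-0.15)(-0.35) = 0.7075
det(I−A) = Σ_j (I−A)_1j·C_1j = (0.95)(0.7200) + (-0.15)(0.3150) + (-0.20)(0.0000) = 0.63675
adj(I−A) = Cᵀ =
  [ 0.7200   0.1350   0.1825]
  [ 0.3150   0.8550   0.2125]
  [ 0.0000   0.0000   0.7075]
(I − A)⁻¹ = adj(I−A) / det(I−A) ≈
  [   1.1307     0.2120     0.2866]
  [   0.4947     1.3428     0.3337]
  [   0.0000     0.0000     1.1111]
First solve x = (I − A)⁻¹ d = adj(I−A)·d / det(I−A); in particular x_3 = (0.0000·170 + 0.0000·180 + 0.7075·160) / 0.63675 = 113.20 / 0.63675 ≈ 177.77778.
Intermediate flow from 1 to 3: z_13 = a_13 · x_3 = 0.20 × 113.20 / 0.63675 = 22.64 / 0.63675 ≈ 35.556.

z_13 = 35.556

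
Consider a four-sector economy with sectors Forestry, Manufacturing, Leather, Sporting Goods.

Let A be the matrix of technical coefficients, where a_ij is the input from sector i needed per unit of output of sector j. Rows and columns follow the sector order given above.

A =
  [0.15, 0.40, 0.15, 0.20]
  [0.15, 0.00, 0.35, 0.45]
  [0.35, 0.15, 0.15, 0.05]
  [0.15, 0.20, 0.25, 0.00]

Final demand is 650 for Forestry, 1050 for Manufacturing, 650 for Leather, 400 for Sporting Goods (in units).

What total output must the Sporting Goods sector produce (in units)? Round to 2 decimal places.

I − A =
  [   0.85    -0.40    -0.15    -0.20]
  [  -0.15     1.00    -0.35    -0.45]
  [  -0.35    -0.15     0.85    -0.05]
  [  -0.15    -0.20    -0.25     1.00]
Compute the cofactors C_ij = (−1)^(i+j)·(3×3 minor ij) of I−A; the adjugate is their transpose:
adj(I−A) = Cᵀ =
  [ 0.688125   0.400500   0.385500   0.337125]
  [ 0.347500   0.615250   0.422750   0.367500]
  [ 0.360125   0.288500   0.650500   0.234375]
  [ 0.262750   0.255250   0.305000   0.522000]
det(I−A) = Σ_j (I−A)_1j·C_1j = (0.85)(0.688125) + (-0.40)(0.347500) + (-0.15)(0.360125) + (-0.20)(0.262750) = 0.3393375
(I − A)⁻¹ = adj(I−A) / det(I−A) ≈
  [   2.0278     1.1802     1.1360     0.9935]
  [   1.0241     1.8131     1.2458     1.0830]
  [   1.0613     0.8502     1.9170     0.6907]
  [   0.7743     0.7522     0.8988     1.5383]
x = (I − A)⁻¹ d = adj(I−A)·d / det(I−A), with det(I−A) = 0.3393375:
  x_F = (0.688125·650 + 0.400500·1050 + 0.385500·650 + 0.337125·400) / 0.3393375 = 1253.23125 / 0.3393375 ≈ 3693.17
  x_M = (0.347500·650 + 0.615250·1050 + 0.422750·650 + 0.367500·400) / 0.3393375 = 1293.675 / 0.3393375 ≈ 3812.35
  x_L = (0.360125·650 + 0.288500·1050 + 0.650500·650 + 0.234375·400) / 0.3393375 = 1053.58125 / 0.3393375 ≈ 3104.82
  x_S = (0.262750·650 + 0.255250·1050 + 0.305000·650 + 0.522000·400) / 0.3393375 = 845.85 / 0.3393375 ≈ 2492.65

x_S = 2492.65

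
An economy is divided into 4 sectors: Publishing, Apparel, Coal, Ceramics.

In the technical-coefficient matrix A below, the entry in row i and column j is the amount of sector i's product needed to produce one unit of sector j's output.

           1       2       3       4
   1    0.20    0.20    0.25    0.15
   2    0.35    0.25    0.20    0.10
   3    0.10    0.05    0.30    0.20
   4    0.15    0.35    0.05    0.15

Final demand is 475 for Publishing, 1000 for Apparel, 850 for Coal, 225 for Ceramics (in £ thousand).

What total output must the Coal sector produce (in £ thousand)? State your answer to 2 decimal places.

x_3 = 2543.55

I − A =
  [   0.80    -0.20    -0.25    -0.15]
  [  -0.35     0.75    -0.20    -0.10]
  [  -0.10    -0.05     0.70    -0.20]
  [  -0.15    -0.35    -0.05     0.85]
Compute the cofactors C_ij = (−1)^(i+j)·(3×3 minor ij) of I−A; the adjugate is their transpose:
adj(I−A) = Cᵀ =
  [ 0.391500   0.182250   0.201750   0.138000]
  [ 0.238750   0.422750   0.216250   0.142750]
  [ 0.122875   0.117125   0.384250   0.125875]
  [ 0.174625   0.213125   0.147250   0.335875]
det(I−A) = Σ_j (I−A)_1j·C_1j = (0.80)(0.391500) + (-0.20)(0.238750) + (-0.25)(0.122875) + (-0.15)(0.174625) = 0.2085375
(I − A)⁻¹ = adj(I−A) / det(I−A) ≈
  [   1.8774     0.8739     0.9675     0.6618]
  [   1.1449     2.0272     1.0370     0.6845]
  [   0.5892     0.5616     1.8426     0.6036]
  [   0.8374     1.0220     0.7061     1.6106]
x = (I − A)⁻¹ d = adj(I−A)·d / det(I−A), with det(I−A) = 0.2085375:
  x_1 = (0.391500·475 + 0.182250·1000 + 0.201750·850 + 0.138000·225) / 0.2085375 = 570.75 / 0.2085375 ≈ 2736.92
  x_2 = (0.238750·475 + 0.422750·1000 + 0.216250·850 + 0.142750·225) / 0.2085375 = 752.0875 / 0.2085375 ≈ 3606.49
  x_3 = (0.122875·475 + 0.117125·1000 + 0.384250·850 + 0.125875·225) / 0.2085375 = 530.425 / 0.2085375 ≈ 2543.55
  x_4 = (0.174625·475 + 0.213125·1000 + 0.147250·850 + 0.335875·225) / 0.2085375 = 496.80625 / 0.2085375 ≈ 2382.34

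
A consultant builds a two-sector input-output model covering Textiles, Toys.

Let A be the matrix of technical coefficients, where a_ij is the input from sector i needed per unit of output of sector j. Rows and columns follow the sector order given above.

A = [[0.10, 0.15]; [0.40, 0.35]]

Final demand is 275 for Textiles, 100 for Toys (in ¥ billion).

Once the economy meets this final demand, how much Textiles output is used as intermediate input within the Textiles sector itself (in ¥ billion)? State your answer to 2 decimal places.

z_11 = 36.90

I − A =
  [   0.90    -0.15]
  [  -0.40     0.65]
det(I−A) = (0.90)(0.65) − (-0.15)(-0.40) = 0.5250
adj(I−A) = [[0.65, 0.15], [0.40, 0.90]]
(I − A)⁻¹ = adj(I−A) / det(I−A) ≈
  [   1.2381     0.2857]
  [   0.7619     1.7143]
First solve x = (I − A)⁻¹ d = adj(I−A)·d / det(I−A); in particular x_1 = (0.65·275 + 0.15·100) / 0.5250 = 193.75 / 0.5250 ≈ 369.0476.
Intermediate flow from 1 to 1: z_11 = a_11 · x_1 = 0.10 × 193.75 / 0.5250 = 19.375 / 0.5250 ≈ 36.90.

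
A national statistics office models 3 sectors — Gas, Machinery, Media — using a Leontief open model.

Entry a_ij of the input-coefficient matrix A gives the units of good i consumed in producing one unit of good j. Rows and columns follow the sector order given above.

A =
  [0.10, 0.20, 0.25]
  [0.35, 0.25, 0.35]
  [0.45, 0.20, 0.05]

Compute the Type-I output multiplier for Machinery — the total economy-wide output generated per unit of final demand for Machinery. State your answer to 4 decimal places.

I − A =
  [   0.90    -0.20    -0.25]
  [  -0.35     0.75    -0.35]
  [  -0.45    -0.20     0.95]
Cofactors of I−A, C_ij = (−1)^(i+j)·(minor ij) (rows/columns in the sector order above):
  C_11 = (0.75)(0.95) − (-0.35)(-0.20) = 0.6425
  C_12 = −[(-0.35)(0.95) − (-0.35)(-0.45)] = 0.4900
  C_13 = (-0.35)(-0.20) − (0.75)(-0.45) = 0.4075
  C_21 = −[(-0.20)(0.95) − (-0.25)(-0.20)] = 0.2400
  C_22 = (0.90)(0.95) − (-0.25)(-0.45) = 0.7425
  C_23 = −[(0.90)(-0.20) − (-0.20)(-0.45)] = 0.2700
  C_31 = (-0.20)(-0.35) − (-0.25)(0.75) = 0.2575
  C_32 = −[(0.90)(-0.35) − (-0.25)(-0.35)] = 0.4025
  C_33 = (0.90)(0.75) − (-0.20)(-0.35) = 0.6050
det(I−A) = Σ_j (I−A)_1j·C_1j = (0.90)(0.6425) + (-0.20)(0.4900) + (-0.25)(0.4075) = 0.378375
adj(I−A) = Cᵀ =
  [ 0.6425   0.2400   0.2575]
  [ 0.4900   0.7425   0.4025]
  [ 0.4075   0.2700   0.6050]
(I − A)⁻¹ = adj(I−A) / det(I−A) ≈
  [   1.69805     0.63429     0.68054]
  [   1.29501     1.96234     1.06376]
  [   1.07697     0.71358     1.59894]
The output multiplier for sector j is the column-j sum of the Leontief inverse (I − A)⁻¹ = adj(I−A) / det(I−A).
Column 2 of adj(I−A): (0.2400, 0.7425, 0.2700); det(I−A) = 0.378375.
m_2 = (0.2400 + 0.7425 + 0.2700) / 0.378375 = 1.2525 / 0.378375 ≈ 3.3102.

m_2 = 3.3102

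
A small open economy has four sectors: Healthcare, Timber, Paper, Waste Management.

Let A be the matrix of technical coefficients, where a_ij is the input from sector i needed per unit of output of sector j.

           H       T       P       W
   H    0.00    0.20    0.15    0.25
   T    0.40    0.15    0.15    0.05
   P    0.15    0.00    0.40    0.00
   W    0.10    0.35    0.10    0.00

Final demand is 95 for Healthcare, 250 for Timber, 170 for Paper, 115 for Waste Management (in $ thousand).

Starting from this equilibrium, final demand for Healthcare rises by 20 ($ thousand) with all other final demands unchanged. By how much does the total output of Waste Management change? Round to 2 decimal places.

Δx_W = 8.01

I − A =
  [   1.00    -0.20    -0.15    -0.25]
  [  -0.40     0.85    -0.15    -0.05]
  [  -0.15     0.00     0.60     0.00]
  [  -0.10    -0.35    -0.10     1.00]
Compute the cofactors C_ij = (−1)^(i+j)·(3×3 minor ij) of I−A; the adjugate is their transpose:
adj(I−A) = Cᵀ =
  [ 0.499500   0.172500   0.190250   0.133500]
  [ 0.266250   0.558750   0.222000   0.094500]
  [ 0.124875   0.043125   0.695250   0.033375]
  [ 0.155625   0.217125   0.166250   0.438375]
det(I−A) = Σ_j (I−A)_1j·C_1j = (1.00)(0.499500) + (-0.20)(0.266250) + (-0.15)(0.124875) + (-0.25)(0.155625) = 0.3886125
(I − A)⁻¹ = adj(I−A) / det(I−A) ≈
  [   1.2853     0.4439     0.4896     0.3435]
  [   0.6851     1.4378     0.5713     0.2432]
  [   0.3213     0.1110     1.7891     0.0859]
  [   0.4005     0.5587     0.4278     1.1281]
Δx = (I − A)⁻¹ Δd with Δd having +20 in the Healthcare component and 0 elsewhere.
So Δx_W = L_WH · (+20), where L_WH = adj(I−A)_WH / det(I−A) = 0.155625 / 0.3886125.
Δx_W = 0.155625 × (+20) / 0.3886125 = 3.1125 / 0.3886125 ≈ 8.01.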